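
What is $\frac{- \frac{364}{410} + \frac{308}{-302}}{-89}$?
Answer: $\frac{59052}{2754995} \approx 0.021435$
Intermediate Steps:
$\frac{- \frac{364}{410} + \frac{308}{-302}}{-89} = \left(\left(-364\right) \frac{1}{410} + 308 \left(- \frac{1}{302}\right)\right) \left(- \frac{1}{89}\right) = \left(- \frac{182}{205} - \frac{154}{151}\right) \left(- \frac{1}{89}\right) = \left(- \frac{59052}{30955}\right) \left(- \frac{1}{89}\right) = \frac{59052}{2754995}$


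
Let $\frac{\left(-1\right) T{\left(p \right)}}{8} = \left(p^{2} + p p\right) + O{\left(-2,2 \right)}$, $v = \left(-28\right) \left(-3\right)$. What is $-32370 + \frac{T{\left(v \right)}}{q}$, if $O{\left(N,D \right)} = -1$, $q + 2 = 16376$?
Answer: $- \frac{265069634}{8187} \approx -32377.0$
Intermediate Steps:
$q = 16374$ ($q = -2 + 16376 = 16374$)
$v = 84$
$T{\left(p \right)} = 8 - 16 p^{2}$ ($T{\left(p \right)} = - 8 \left(\left(p^{2} + p p\right) - 1\right) = - 8 \left(\left(p^{2} + p^{2}\right) - 1\right) = - 8 \left(2 p^{2} - 1\right) = - 8 \left(-1 + 2 p^{2}\right) = 8 - 16 p^{2}$)
$-32370 + \frac{T{\left(v \right)}}{q} = -32370 + \frac{8 - 16 \cdot 84^{2}}{16374} = -32370 + \left(8 - 112896\right) \frac{1}{16374} = -32370 - \frac{56444}{8187} = - \frac{265069634}{8187}$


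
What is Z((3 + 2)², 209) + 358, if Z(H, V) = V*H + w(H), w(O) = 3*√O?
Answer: 5598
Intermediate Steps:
Z(H, V) = 3*√H + H*V (Z(H, V) = V*H + 3*√H = H*V + 3*√H = 3*√H + H*V)
Z((3 + 2)², 209) + 358 = (3*√((3 + 2)²) + (3 + 2)²*209) + 358 = (3*√(5²) + 5²*209) + 358 = (3*√25 + 25*209) + 358 = (3*5 + 5225) + 358 = (15 + 5225) + 358 = 5240 + 358 = 5598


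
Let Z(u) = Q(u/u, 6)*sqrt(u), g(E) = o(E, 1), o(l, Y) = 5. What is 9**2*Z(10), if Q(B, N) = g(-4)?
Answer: 405*sqrt(10) ≈ 1280.7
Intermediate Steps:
g(E) = 5
Q(B, N) = 5
Z(u) = 5*sqrt(u)
9**2*Z(10) = 9**2*(5*sqrt(10)) = 81*(5*sqrt(10)) = 405*sqrt(10)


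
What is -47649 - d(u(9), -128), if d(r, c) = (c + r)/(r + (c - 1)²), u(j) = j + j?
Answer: -793784581/16659 ≈ -47649.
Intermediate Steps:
u(j) = 2*j
d(r, c) = (c + r)/(r + (-1 + c)²)
-47649 - d(u(9), -128) = -47649 - (-128 + 2*9)/(2*9 + (-1 - 128)²) = -47649 - (-128 + 18)/(18 + (-129)²) = -47649 - (-110)/(18 + 16641) = -47649 - (-110)/16659 = -47649 - 1*(-110/16659) = -47649 + 110/16659 = -793784581/16659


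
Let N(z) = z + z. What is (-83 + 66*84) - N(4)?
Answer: 5453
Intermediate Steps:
N(z) = 2*z
(-83 + 66*84) - N(4) = (-83 + 66*84) - 2*4 = (-83 + 5544) - 1*8 = 5461 - 8 = 5453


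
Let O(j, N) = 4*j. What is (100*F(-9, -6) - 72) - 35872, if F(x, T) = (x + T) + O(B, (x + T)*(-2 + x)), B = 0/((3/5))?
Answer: -37444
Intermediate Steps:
B = 0 (B = 0/((3*(⅕))) = 0/(⅗) = 0*(5/3) = 0)
F(x, T) = T + x (F(x, T) = (x + T) + 4*0 = (T + x) + 0 = T + x)
(100*F(-9, -6) - 72) - 35872 = (100*(-6 - 9) - 72) - 35872 = (100*(-15) - 72) - 35872 = (-1500 - 72) - 35872 = -1572 - 35872 = -37444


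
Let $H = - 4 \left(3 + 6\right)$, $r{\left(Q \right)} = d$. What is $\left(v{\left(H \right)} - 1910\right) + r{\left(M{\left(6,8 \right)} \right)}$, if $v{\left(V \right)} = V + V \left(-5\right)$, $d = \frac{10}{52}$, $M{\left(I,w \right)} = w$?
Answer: $- \frac{45911}{26} \approx -1765.8$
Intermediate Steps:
$d = \frac{5}{26}$ ($d = 10 \cdot \frac{1}{52} = \frac{5}{26} \approx 0.19231$)
$r{\left(Q \right)} = \frac{5}{26}$
$H = -36$ ($H = \left(-4\right) 9 = -36$)
$v{\left(V \right)} = - 4 V$ ($v{\left(V \right)} = V - 5 V = - 4 V$)
$\left(v{\left(H \right)} - 1910\right) + r{\left(M{\left(6,8 \right)} \right)} = \left(\left(-4\right) \left(-36\right) - 1910\right) + \frac{5}{26} = \left(144 - 1910\right) + \frac{5}{26} = -1766 + \frac{5}{26} = - \frac{45911}{26}$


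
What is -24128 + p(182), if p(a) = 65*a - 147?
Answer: -12445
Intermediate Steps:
p(a) = -147 + 65*a
-24128 + p(182) = -24128 + (-147 + 65*182) = -24128 + (-147 + 11830) = -24128 + 11683 = -12445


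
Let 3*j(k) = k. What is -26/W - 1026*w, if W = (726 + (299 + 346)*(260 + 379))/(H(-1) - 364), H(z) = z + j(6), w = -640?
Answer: 90371396426/137627 ≈ 6.5664e+5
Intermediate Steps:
j(k) = k/3
H(z) = 2 + z (H(z) = z + (⅓)*6 = z + 2 = 2 + z)
W = -137627/121 (W = (726 + (299 + 346)*(260 + 379))/((2 - 1) - 364) = (726 + 645*639)/(1 - 364) = (726 + 412155)/(-363) = 412881*(-1/363) = -137627/121 ≈ -1137.4)
-26/W - 1026*w = -26/(-137627/121) - 1026*(-640) = -26*(-121/137627) + 656640 = 3146/137627 + 656640 = 90371396426/137627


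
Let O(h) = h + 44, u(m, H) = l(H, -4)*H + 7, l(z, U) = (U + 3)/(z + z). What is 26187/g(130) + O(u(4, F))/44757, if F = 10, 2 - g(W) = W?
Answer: -1172045095/5728896 ≈ -204.58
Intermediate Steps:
g(W) = 2 - W
l(z, U) = (3 + U)/(2*z) (l(z, U) = (3 + U)/((2*z)) = (3 + U)*(1/(2*z)) = (3 + U)/(2*z))
u(m, H) = 13/2 (u(m, H) = ((3 - 4)/(2*H))*H + 7 = ((½)*(-1)/H)*H + 7 = (-1/(2*H))*H + 7 = -½ + 7 = 13/2)
O(h) = 44 + h
26187/g(130) + O(u(4, F))/44757 = 26187/(2 - 1*130) + (44 + 13/2)/44757 = 26187/(2 - 130) + (101/2)*(1/44757) = 26187/(-128) + 101/89514 = 26187*(-1/128) + 101/89514 = -26187/128 + 101/89514 = -1172045095/5728896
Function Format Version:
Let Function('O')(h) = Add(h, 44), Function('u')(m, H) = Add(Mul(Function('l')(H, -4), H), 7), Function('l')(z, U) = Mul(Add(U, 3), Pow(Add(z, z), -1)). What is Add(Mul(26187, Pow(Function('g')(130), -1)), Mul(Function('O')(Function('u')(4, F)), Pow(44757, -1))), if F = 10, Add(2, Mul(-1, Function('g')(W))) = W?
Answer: Rational(-1172045095, 5728896) ≈ -204.58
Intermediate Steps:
Function('g')(W) = Add(2, Mul(-1, W))
Function('l')(z, U) = Mul(Rational(1, 2), Pow(z, -1), Add(3, U)) (Function('l')(z, U) = Mul(Add(3, U), Pow(Mul(2, z), -1)) = Mul(Add(3, U), Mul(Rational(1, 2), Pow(z, -1))) = Mul(Rational(1, 2), Pow(z, -1), Add(3, U)))
Function('u')(m, H) = Rational(13, 2) (Function('u')(m, H) = Add(Mul(Mul(Rational(1, 2), Pow(H, -1), Add(3, -4)), H), 7) = Add(Mul(Mul(Rational(1, 2), Pow(H, -1), -1), H), 7) = Add(Mul(Mul(Rational(-1, 2), Pow(H, -1)), H), 7) = Add(Rational(-1, 2), 7) = Rational(13, 2))
Function('O')(h) = Add(44, h)
Add(Mul(26187, Pow(Function('g')(130), -1)), Mul(Function('O')(Function('u')(4, F)), Pow(44757, -1))) = Add(Mul(26187, Pow(Add(2, Mul(-1, 130)), -1)), Mul(Add(44, Rational(13, 2)), Pow(44757, -1))) = Add(Mul(26187, Pow(Add(2, -130), -1)), Mul(Rational(101, 2), Rational(1, 44757))) = Add(Mul(26187, Pow(-128, -1)), Rational(101, 89514)) = Add(Mul(26187, Rational(-1, 128)), Rational(101, 89514)) = Add(Rational(-26187, 128), Rational(101, 89514)) = Rational(-1172045095, 5728896)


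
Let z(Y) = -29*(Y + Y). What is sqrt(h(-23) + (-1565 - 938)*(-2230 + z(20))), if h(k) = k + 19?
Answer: sqrt(8485166) ≈ 2912.9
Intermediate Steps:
z(Y) = -58*Y
h(k) = 19 + k
sqrt(h(-23) + (-1565 - 938)*(-2230 + z(20))) = sqrt((19 - 23) + (-1565 - 938)*(-2230 - 58*20)) = sqrt(-4 - 2503*(-2230 - 1160)) = sqrt(-4 - 2503*(-3390)) = sqrt(-4 + 8485170) = sqrt(8485166)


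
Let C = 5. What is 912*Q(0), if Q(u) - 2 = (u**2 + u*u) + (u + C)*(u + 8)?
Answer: 38304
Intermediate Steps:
Q(u) = 2 + 2*u**2 + (5 + u)*(8 + u) (Q(u) = 2 + ((u**2 + u*u) + (u + 5)*(u + 8)) = 2 + ((u**2 + u**2) + (5 + u)*(8 + u)) = 2 + (2*u**2 + (5 + u)*(8 + u)) = 2 + 2*u**2 + (5 + u)*(8 + u))
912*Q(0) = 912*(42 + 3*0**2 + 13*0) = 912*(42 + 3*0 + 0) = 912*(42 + 0 + 0) = 912*42 = 38304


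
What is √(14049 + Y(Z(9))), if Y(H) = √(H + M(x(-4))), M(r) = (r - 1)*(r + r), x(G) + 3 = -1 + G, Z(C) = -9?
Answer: √(14049 + 3*√15) ≈ 118.58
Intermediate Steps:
x(G) = -4 + G (x(G) = -3 + (-1 + G) = -4 + G)
M(r) = 2*r*(-1 + r) (M(r) = (-1 + r)*(2*r) = 2*r*(-1 + r))
Y(H) = √(144 + H) (Y(H) = √(H + 2*(-4 - 4)*(-1 + (-4 - 4))) = √(H + 2*(-8)*(-1 - 8)) = √(H + 2*(-8)*(-9)) = √(H + 144) = √(144 + H))
√(14049 + Y(Z(9))) = √(14049 + √(144 - 9)) = √(14049 + √135) = √(14049 + 3*√15)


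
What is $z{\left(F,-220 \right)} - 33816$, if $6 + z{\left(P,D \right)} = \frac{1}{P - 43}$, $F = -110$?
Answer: $- \frac{5174767}{153} \approx -33822.0$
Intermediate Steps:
$z{\left(P,D \right)} = -6 + \frac{1}{-43 + P}$ ($z{\left(P,D \right)} = -6 + \frac{1}{P - 43} = -6 + \frac{1}{-43 + P}$)
$z{\left(F,-220 \right)} - 33816 = \frac{259 - -660}{-43 - 110} - 33816 = \frac{259 + 660}{-153} - 33816 = \left(- \frac{1}{153}\right) 919 - 33816 = - \frac{919}{153} - 33816 = - \frac{5174767}{153}$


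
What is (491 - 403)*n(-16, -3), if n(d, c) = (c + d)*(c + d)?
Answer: 31768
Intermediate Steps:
n(d, c) = (c + d)²
(491 - 403)*n(-16, -3) = (491 - 403)*(-3 - 16)² = 88*(-19)² = 88*361 = 31768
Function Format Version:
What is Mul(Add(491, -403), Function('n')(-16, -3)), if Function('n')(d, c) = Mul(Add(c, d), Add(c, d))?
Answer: 31768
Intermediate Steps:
Function('n')(d, c) = Pow(Add(c, d), 2)
Mul(Add(491, -403), Function('n')(-16, -3)) = Mul(Add(491, -403), Pow(Add(-3, -16), 2)) = Mul(88, Pow(-19, 2)) = Mul(88, 361) = 31768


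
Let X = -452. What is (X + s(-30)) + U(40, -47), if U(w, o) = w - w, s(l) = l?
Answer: -482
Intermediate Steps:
U(w, o) = 0
(X + s(-30)) + U(40, -47) = (-452 - 30) + 0 = -482 + 0 = -482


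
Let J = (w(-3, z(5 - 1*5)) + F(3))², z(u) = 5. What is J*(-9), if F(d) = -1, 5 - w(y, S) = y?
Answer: -441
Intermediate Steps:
w(y, S) = 5 - y
J = 49 (J = ((5 - 1*(-3)) - 1)² = ((5 + 3) - 1)² = (8 - 1)² = 7² = 49)
J*(-9) = 49*(-9) = -441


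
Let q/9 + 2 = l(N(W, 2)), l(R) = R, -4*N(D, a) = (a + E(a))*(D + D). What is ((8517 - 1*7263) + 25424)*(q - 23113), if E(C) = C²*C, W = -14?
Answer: -600281678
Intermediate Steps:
E(C) = C³
N(D, a) = -D*(a + a³)/2 (N(D, a) = -(a + a³)*(D + D)/4 = -(a + a³)*2*D/4 = -D*(a + a³)/2)
q = 612 (q = -18 + 9*(-½*(-14)*2*(1 + 2²)) = -18 + 9*(-½*(-14)*2*(1 + 4)) = -18 + 9*(-½*(-14)*2*5) = -18 + 9*70 = -18 + 630 = 612)
((8517 - 1*7263) + 25424)*(q - 23113) = ((8517 - 1*7263) + 25424)*(612 - 23113) = ((8517 - 7263) + 25424)*(-22501) = (1254 + 25424)*(-22501) = 26678*(-22501) = -600281678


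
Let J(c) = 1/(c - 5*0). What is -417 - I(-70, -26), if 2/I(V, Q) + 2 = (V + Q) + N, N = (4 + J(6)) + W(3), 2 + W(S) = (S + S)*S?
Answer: -194727/467 ≈ -416.97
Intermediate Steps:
W(S) = -2 + 2*S**2 (W(S) = -2 + (S + S)*S = -2 + (2*S)*S = -2 + 2*S**2)
J(c) = 1/c (J(c) = 1/(c + 0) = 1/c)
N = 121/6 (N = (4 + 1/6) + (-2 + 2*3**2) = (4 + 1/6) + (-2 + 2*9) = 25/6 + (-2 + 18) = 25/6 + 16 = 121/6 ≈ 20.167)
I(V, Q) = 2/(109/6 + Q + V) (I(V, Q) = 2/(-2 + ((V + Q) + 121/6)) = 2/(-2 + ((Q + V) + 121/6)) = 2/(-2 + (121/6 + Q + V)) = 2/(109/6 + Q + V))
-417 - I(-70, -26) = -417 - 12/(109 + 6*(-26) + 6*(-70)) = -417 - 12/(109 - 156 - 420) = -417 - 12/(-467) = -417 - 12*(-1)/467 = -417 - 1*(-12/467) = -417 + 12/467 = -194727/467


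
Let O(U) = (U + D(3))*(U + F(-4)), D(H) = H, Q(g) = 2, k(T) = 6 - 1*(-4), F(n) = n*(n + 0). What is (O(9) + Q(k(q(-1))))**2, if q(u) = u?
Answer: 91204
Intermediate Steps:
F(n) = n**2 (F(n) = n*n = n**2)
k(T) = 10 (k(T) = 6 + 4 = 10)
O(U) = (3 + U)*(16 + U) (O(U) = (U + 3)*(U + (-4)**2) = (3 + U)*(U + 16) = (3 + U)*(16 + U))
(O(9) + Q(k(q(-1))))**2 = ((48 + 9**2 + 19*9) + 2)**2 = ((48 + 81 + 171) + 2)**2 = (300 + 2)**2 = 302**2 = 91204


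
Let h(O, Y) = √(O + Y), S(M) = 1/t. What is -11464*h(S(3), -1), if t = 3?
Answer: -11464*I*√6/3 ≈ -9360.3*I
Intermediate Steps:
S(M) = ⅓ (S(M) = 1/3 = ⅓)
-11464*h(S(3), -1) = -11464*√(⅓ - 1) = -11464*I*√6/3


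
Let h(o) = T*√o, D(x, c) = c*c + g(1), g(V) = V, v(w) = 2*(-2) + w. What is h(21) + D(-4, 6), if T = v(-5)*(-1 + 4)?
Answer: 37 - 27*√21 ≈ -86.729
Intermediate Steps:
v(w) = -4 + w
T = -27 (T = (-4 - 5)*(-1 + 4) = -9*3 = -27)
D(x, c) = 1 + c² (D(x, c) = c*c + 1 = c² + 1 = 1 + c²)
h(o) = -27*√o
h(21) + D(-4, 6) = -27*√21 + (1 + 6²) = -27*√21 + (1 + 36) = -27*√21 + 37 = 37 - 27*√21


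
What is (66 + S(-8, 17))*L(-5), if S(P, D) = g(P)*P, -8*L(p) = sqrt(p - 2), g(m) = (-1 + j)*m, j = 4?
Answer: -129*I*sqrt(7)/4 ≈ -85.325*I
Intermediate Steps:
g(m) = 3*m (g(m) = (-1 + 4)*m = 3*m)
L(p) = -sqrt(-2 + p)/8 (L(p) = -sqrt(p - 2)/8 = -sqrt(-2 + p)/8)
S(P, D) = 3*P**2 (S(P, D) = (3*P)*P = 3*P**2)
(66 + S(-8, 17))*L(-5) = (66 + 3*(-8)**2)*(-sqrt(-2 - 5)/8) = (66 + 3*64)*(-I*sqrt(7)/8) = (66 + 192)*(-I*sqrt(7)/8) = 258*(-I*sqrt(7)/8) = -129*I*sqrt(7)/4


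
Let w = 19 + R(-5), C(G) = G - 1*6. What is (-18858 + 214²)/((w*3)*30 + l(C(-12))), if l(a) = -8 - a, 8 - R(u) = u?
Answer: 13469/1445 ≈ 9.3211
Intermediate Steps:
R(u) = 8 - u
C(G) = -6 + G (C(G) = G - 6 = -6 + G)
w = 32 (w = 19 + (8 - 1*(-5)) = 19 + (8 + 5) = 19 + 13 = 32)
(-18858 + 214²)/((w*3)*30 + l(C(-12))) = (-18858 + 214²)/((32*3)*30 + (-8 - (-6 - 12))) = (-18858 + 45796)/(96*30 + (-8 - 1*(-18))) = 26938/(2880 + (-8 + 18)) = 26938/(2880 + 10) = 26938/2890 = 26938*(1/2890) = 13469/1445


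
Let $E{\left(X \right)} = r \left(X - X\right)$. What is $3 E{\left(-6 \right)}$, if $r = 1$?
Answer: $0$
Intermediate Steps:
$E{\left(X \right)} = 0$ ($E{\left(X \right)} = 1 \left(X - X\right) = 1 \cdot 0 = 0$)
$3 E{\left(-6 \right)} = 3 \cdot 0 = 0$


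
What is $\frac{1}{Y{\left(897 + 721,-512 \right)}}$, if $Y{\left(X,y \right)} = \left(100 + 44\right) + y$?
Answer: $- \frac{1}{368} \approx -0.0027174$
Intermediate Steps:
$Y{\left(X,y \right)} = 144 + y$
$\frac{1}{Y{\left(897 + 721,-512 \right)}} = \frac{1}{144 - 512} = \frac{1}{-368} = - \frac{1}{368}$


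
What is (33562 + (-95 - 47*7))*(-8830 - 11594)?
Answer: -676810512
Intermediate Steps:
(33562 + (-95 - 47*7))*(-8830 - 11594) = (33562 + (-95 - 329))*(-20424) = (33562 - 424)*(-20424) = 33138*(-20424) = -676810512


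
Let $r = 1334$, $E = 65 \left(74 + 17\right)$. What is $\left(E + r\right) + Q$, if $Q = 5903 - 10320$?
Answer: $2832$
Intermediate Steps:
$Q = -4417$
$E = 5915$ ($E = 65 \cdot 91 = 5915$)
$\left(E + r\right) + Q = \left(5915 + 1334\right) - 4417 = 7249 - 4417 = 2832$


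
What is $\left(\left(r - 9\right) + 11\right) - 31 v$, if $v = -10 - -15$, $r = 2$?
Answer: $-151$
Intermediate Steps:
$v = 5$ ($v = -10 + 15 = 5$)
$\left(\left(r - 9\right) + 11\right) - 31 v = \left(\left(2 - 9\right) + 11\right) - 155 = \left(-7 + 11\right) - 155 = 4 - 155 = -151$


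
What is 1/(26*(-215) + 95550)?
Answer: 1/89960 ≈ 1.1116e-5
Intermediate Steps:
1/(26*(-215) + 95550) = 1/(-5590 + 95550) = 1/89960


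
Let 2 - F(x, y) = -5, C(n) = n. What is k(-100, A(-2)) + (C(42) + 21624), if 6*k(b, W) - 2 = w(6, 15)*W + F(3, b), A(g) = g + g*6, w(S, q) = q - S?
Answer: 43293/2 ≈ 21647.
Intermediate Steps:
F(x, y) = 7 (F(x, y) = 2 - 1*(-5) = 2 + 5 = 7)
A(g) = 7*g (A(g) = g + 6*g = 7*g)
k(b, W) = 3/2 + 3*W/2 (k(b, W) = 1/3 + ((15 - 1*6)*W + 7)/6 = 1/3 + ((15 - 6)*W + 7)/6 = 1/3 + (9*W + 7)/6 = 1/3 + (7 + 9*W)/6 = 1/3 + (7/6 + 3*W/2) = 3/2 + 3*W/2)
k(-100, A(-2)) + (C(42) + 21624) = (3/2 + 3*(7*(-2))/2) + (42 + 21624) = (3/2 + (3/2)*(-14)) + 21666 = (3/2 - 21) + 21666 = -39/2 + 21666 = 43293/2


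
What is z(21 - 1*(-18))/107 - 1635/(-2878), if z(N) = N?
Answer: 287187/307946 ≈ 0.93259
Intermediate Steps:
z(21 - 1*(-18))/107 - 1635/(-2878) = (21 - 1*(-18))/107 - 1635/(-2878) = (21 + 18)*(1/107) - 1635*(-1/2878) = 39*(1/107) + 1635/2878 = 39/107 + 1635/2878 = 287187/307946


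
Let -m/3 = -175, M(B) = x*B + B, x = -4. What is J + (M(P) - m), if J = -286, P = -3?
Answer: -802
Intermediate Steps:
M(B) = -3*B (M(B) = -4*B + B = -3*B)
m = 525 (m = -3*(-175) = 525)
J + (M(P) - m) = -286 + (-3*(-3) - 1*525) = -286 + (9 - 525) = -286 - 516 = -802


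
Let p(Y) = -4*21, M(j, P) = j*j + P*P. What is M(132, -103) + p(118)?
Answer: 27949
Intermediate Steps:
M(j, P) = P² + j² (M(j, P) = j² + P² = P² + j²)
p(Y) = -84
M(132, -103) + p(118) = ((-103)² + 132²) - 84 = (10609 + 17424) - 84 = 28033 - 84 = 27949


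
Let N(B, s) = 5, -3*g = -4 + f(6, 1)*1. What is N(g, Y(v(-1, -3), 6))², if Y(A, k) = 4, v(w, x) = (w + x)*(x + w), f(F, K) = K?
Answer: 25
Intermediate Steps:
v(w, x) = (w + x)² (v(w, x) = (w + x)*(w + x) = (w + x)²)
g = 1 (g = -(-4 + 1*1)/3 = -(-4 + 1)/3 = -⅓*(-3) = 1)
N(g, Y(v(-1, -3), 6))² = 5² = 25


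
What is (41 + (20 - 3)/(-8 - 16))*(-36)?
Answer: -2901/2 ≈ -1450.5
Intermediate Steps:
(41 + (20 - 3)/(-8 - 16))*(-36) = (41 + 17/(-24))*(-36) = (41 + 17*(-1/24))*(-36) = (41 - 17/24)*(-36) = (967/24)*(-36) = -2901/2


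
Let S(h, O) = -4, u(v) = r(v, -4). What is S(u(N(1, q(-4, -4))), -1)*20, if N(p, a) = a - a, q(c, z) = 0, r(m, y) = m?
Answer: -80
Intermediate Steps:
N(p, a) = 0
u(v) = v
S(u(N(1, q(-4, -4))), -1)*20 = -4*20 = -80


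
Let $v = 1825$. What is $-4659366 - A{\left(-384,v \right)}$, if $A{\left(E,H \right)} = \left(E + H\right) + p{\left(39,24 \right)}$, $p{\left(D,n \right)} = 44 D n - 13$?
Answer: $-4701978$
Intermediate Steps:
$p{\left(D,n \right)} = -13 + 44 D n$ ($p{\left(D,n \right)} = 44 D n - 13 = -13 + 44 D n$)
$A{\left(E,H \right)} = 41171 + E + H$ ($A{\left(E,H \right)} = \left(E + H\right) - \left(13 - 41184\right) = \left(E + H\right) + \left(-13 + 41184\right) = \left(E + H\right) + 41171 = 41171 + E + H$)
$-4659366 - A{\left(-384,v \right)} = -4659366 - \left(41171 - 384 + 1825\right) = -4659366 - 42612 = -4701978$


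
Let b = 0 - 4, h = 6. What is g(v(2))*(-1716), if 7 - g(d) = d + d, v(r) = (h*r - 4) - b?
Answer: 29172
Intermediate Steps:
b = -4
v(r) = 6*r (v(r) = (6*r - 4) - 1*(-4) = (-4 + 6*r) + 4 = 6*r)
g(d) = 7 - 2*d (g(d) = 7 - (d + d) = 7 - 2*d)
g(v(2))*(-1716) = (7 - 12*2)*(-1716) = (7 - 2*12)*(-1716) = (7 - 24)*(-1716) = -17*(-1716) = 29172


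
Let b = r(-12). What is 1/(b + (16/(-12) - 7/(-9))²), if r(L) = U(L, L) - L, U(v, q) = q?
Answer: 81/25 ≈ 3.2400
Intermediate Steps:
r(L) = 0 (r(L) = L - L = 0)
b = 0
1/(b + (16/(-12) - 7/(-9))²) = 1/(0 + (16/(-12) - 7/(-9))²) = 1/(0 + (16*(-1/12) - 7*(-⅑))²) = 1/(0 + (-4/3 + 7/9)²) = 1/(0 + (-5/9)²) = 1/(0 + 25/81) = 1/(25/81) = 81/25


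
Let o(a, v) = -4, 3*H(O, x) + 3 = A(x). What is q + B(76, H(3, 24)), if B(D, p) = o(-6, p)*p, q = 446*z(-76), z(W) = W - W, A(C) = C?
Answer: -28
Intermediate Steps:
z(W) = 0
H(O, x) = -1 + x/3
q = 0 (q = 446*0 = 0)
B(D, p) = -4*p
q + B(76, H(3, 24)) = 0 - 4*(-1 + (⅓)*24) = 0 - 4*(-1 + 8) = 0 - 4*7 = 0 - 28 = -28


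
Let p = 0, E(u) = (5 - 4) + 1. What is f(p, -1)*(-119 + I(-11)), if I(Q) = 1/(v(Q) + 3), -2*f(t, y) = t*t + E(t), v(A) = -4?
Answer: 120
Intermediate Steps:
E(u) = 2 (E(u) = 1 + 1 = 2)
f(t, y) = -1 - t²/2 (f(t, y) = -(t*t + 2)/2 = -(t² + 2)/2 = -(2 + t²)/2 = -1 - t²/2)
I(Q) = -1 (I(Q) = 1/(-4 + 3) = 1/(-1) = -1)
f(p, -1)*(-119 + I(-11)) = (-1 - ½*0²)*(-119 - 1) = (-1 - ½*0)*(-120) = (-1 + 0)*(-120) = -1*(-120) = 120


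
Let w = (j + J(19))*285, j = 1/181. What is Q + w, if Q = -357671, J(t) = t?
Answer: -63758051/181 ≈ -3.5225e+5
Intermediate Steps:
j = 1/181 ≈ 0.0055249
w = 980400/181 (w = (1/181 + 19)*285 = (3440/181)*285 = 980400/181 ≈ 5416.6)
Q + w = -357671 + 980400/181 = -63758051/181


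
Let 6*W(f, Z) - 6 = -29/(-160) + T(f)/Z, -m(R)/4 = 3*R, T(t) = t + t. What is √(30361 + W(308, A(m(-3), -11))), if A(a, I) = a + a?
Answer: √3935103915/360 ≈ 174.25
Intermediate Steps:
T(t) = 2*t
m(R) = -12*R
A(a, I) = 2*a
W(f, Z) = 989/960 + f/(3*Z) (W(f, Z) = 1 + (-29/(-160) + (2*f)/Z)/6 = 1 + (-29*(-1/160) + 2*f/Z)/6 = 1 + (29/160 + 2*f/Z)/6 = 1 + (29/960 + f/(3*Z)) = 989/960 + f/(3*Z))
√(30361 + W(308, A(m(-3), -11))) = √(30361 + (989/960 + (⅓)*308/(2*(-12*(-3))))) = √(30361 + (989/960 + (⅓)*308/(2*36))) = √(30361 + (989/960 + (⅓)*308/72)) = √(30361 + (989/960 + (⅓)*308*(1/72))) = √(30361 + (989/960 + 77/54)) = √(30361 + 21221/8640) = √(262340261/8640) = √3935103915/360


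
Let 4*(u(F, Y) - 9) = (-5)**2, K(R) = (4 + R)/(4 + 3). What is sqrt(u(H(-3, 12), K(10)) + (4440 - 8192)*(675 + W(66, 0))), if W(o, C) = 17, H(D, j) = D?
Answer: 5*I*sqrt(415419)/2 ≈ 1611.3*I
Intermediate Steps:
K(R) = 4/7 + R/7 (K(R) = (4 + R)/7 = (4 + R)*(1/7) = 4/7 + R/7)
u(F, Y) = 61/4 (u(F, Y) = 9 + (1/4)*(-5)**2 = 9 + (1/4)*25 = 9 + 25/4 = 61/4)
sqrt(u(H(-3, 12), K(10)) + (4440 - 8192)*(675 + W(66, 0))) = sqrt(61/4 + (4440 - 8192)*(675 + 17)) = sqrt(61/4 - 3752*692) = sqrt(61/4 - 2596384) = sqrt(-10385475/4) = 5*I*sqrt(415419)/2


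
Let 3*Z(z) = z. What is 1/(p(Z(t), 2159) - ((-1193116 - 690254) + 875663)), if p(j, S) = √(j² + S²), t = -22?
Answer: 9069363/9139218628628 - 3*√41952013/9139218628628 ≈ 9.9023e-7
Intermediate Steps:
Z(z) = z/3
p(j, S) = √(S² + j²)
1/(p(Z(t), 2159) - ((-1193116 - 690254) + 875663)) = 1/(√(2159² + ((⅓)*(-22))²) - ((-1193116 - 690254) + 875663)) = 1/(√(4661281 + (-22/3)²) - (-1883370 + 875663)) = 1/(√(4661281 + 484/9) - 1*(-1007707)) = 1/(√(41952013/9) + 1007707) = 1/(√41952013/3 + 1007707) = 1/(1007707 + √41952013/3)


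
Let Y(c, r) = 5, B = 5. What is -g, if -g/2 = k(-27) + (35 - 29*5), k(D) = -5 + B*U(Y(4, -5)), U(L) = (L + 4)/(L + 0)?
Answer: -212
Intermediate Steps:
U(L) = (4 + L)/L
k(D) = 4 (k(D) = -5 + 5*((4 + 5)/5) = -5 + 5*((⅕)*9) = -5 + 5*(9/5) = -5 + 9 = 4)
g = 212 (g = -2*(4 + (35 - 29*5)) = -2*(4 + (35 - 145)) = -2*(4 - 110) = -2*(-106) = 212)
-g = -1*212 = -212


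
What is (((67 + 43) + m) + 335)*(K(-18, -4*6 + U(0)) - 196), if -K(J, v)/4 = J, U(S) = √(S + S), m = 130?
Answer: -71300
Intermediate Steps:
U(S) = √2*√S (U(S) = √(2*S) = √2*√S)
K(J, v) = -4*J
(((67 + 43) + m) + 335)*(K(-18, -4*6 + U(0)) - 196) = (((67 + 43) + 130) + 335)*(-4*(-18) - 196) = ((110 + 130) + 335)*(72 - 196) = (240 + 335)*(-124) = 575*(-124) = -71300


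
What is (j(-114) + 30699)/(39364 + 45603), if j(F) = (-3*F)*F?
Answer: -8289/84967 ≈ -0.097556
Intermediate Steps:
j(F) = -3*F²
(j(-114) + 30699)/(39364 + 45603) = (-3*(-114)² + 30699)/(39364 + 45603) = (-3*12996 + 30699)/84967 = (-38988 + 30699)*(1/84967) = -8289*1/84967 = -8289/84967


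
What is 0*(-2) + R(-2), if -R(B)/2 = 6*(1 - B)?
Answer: -36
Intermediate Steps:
R(B) = -12 + 12*B (R(B) = -12*(1 - B) = -2*(6 - 6*B) = -12 + 12*B)
0*(-2) + R(-2) = 0*(-2) + (-12 + 12*(-2)) = 0 + (-12 - 24) = 0 - 36 = -36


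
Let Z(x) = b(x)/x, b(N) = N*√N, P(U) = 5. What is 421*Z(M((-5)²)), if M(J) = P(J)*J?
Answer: 2105*√5 ≈ 4706.9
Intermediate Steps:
b(N) = N^(3/2)
M(J) = 5*J
Z(x) = √x (Z(x) = x^(3/2)/x = √x)
421*Z(M((-5)²)) = 421*√(5*(-5)²) = 421*√(5*25) = 421*√125 = 421*(5*√5) = 2105*√5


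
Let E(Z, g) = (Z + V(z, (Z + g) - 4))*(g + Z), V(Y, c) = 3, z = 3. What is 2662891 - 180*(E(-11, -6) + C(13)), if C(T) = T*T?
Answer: 2607991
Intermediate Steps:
E(Z, g) = (3 + Z)*(Z + g) (E(Z, g) = (Z + 3)*(g + Z) = (3 + Z)*(Z + g))
C(T) = T²
2662891 - 180*(E(-11, -6) + C(13)) = 2662891 - 180*(((-11)² + 3*(-11) + 3*(-6) - 11*(-6)) + 13²) = 2662891 - 180*((121 - 33 - 18 + 66) + 169) = 2662891 - 180*(136 + 169) = 2662891 - 180*305 = 2662891 - 1*54900 = 2662891 - 54900 = 2607991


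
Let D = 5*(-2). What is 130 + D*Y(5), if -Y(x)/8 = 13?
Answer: 1170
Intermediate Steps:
Y(x) = -104 (Y(x) = -8*13 = -104)
D = -10
130 + D*Y(5) = 130 - 10*(-104) = 130 + 1040 = 1170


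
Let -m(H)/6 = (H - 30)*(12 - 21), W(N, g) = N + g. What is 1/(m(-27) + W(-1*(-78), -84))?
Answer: -1/3084 ≈ -0.00032425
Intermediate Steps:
m(H) = -1620 + 54*H (m(H) = -6*(H - 30)*(12 - 21) = -6*(-30 + H)*(-9) = -6*(270 - 9*H) = -1620 + 54*H)
1/(m(-27) + W(-1*(-78), -84)) = 1/((-1620 + 54*(-27)) + (-1*(-78) - 84)) = 1/((-1620 - 1458) + (78 - 84)) = 1/(-3078 - 6) = 1/(-3084) = -1/3084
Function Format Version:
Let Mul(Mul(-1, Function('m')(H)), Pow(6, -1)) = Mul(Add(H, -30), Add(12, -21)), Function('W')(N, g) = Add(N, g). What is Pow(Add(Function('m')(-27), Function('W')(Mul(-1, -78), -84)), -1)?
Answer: Rational(-1, 3084) ≈ -0.00032425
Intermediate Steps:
Function('m')(H) = Add(-1620, Mul(54, H)) (Function('m')(H) = Mul(-6, Mul(Add(H, -30), Add(12, -21))) = Mul(-6, Mul(Add(-30, H), -9)) = Mul(-6, Add(270, Mul(-9, H))) = Add(-1620, Mul(54, H)))
Pow(Add(Function('m')(-27), Function('W')(Mul(-1, -78), -84)), -1) = Pow(Add(Add(-1620, Mul(54, -27)), Add(Mul(-1, -78), -84)), -1) = Pow(Add(Add(-1620, -1458), Add(78, -84)), -1) = Pow(Add(-3078, -6), -1) = Pow(-3084, -1) = Rational(-1, 3084)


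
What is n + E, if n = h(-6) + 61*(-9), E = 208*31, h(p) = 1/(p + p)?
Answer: 70787/12 ≈ 5898.9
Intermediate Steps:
h(p) = 1/(2*p)
E = 6448
n = -6589/12 (n = (½)/(-6) + 61*(-9) = (½)*(-⅙) - 549 = -1/12 - 549 = -6589/12 ≈ -549.08)
n + E = -6589/12 + 6448 = 70787/12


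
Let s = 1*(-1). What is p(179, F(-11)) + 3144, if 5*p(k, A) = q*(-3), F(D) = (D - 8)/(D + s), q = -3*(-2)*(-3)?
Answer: 15774/5 ≈ 3154.8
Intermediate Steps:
s = -1
q = -18 (q = 6*(-3) = -18)
F(D) = (-8 + D)/(-1 + D) (F(D) = (D - 8)/(D - 1) = (-8 + D)/(-1 + D))
p(k, A) = 54/5 (p(k, A) = (-18*(-3))/5 = (1/5)*54 = 54/5)
p(179, F(-11)) + 3144 = 54/5 + 3144 = 15774/5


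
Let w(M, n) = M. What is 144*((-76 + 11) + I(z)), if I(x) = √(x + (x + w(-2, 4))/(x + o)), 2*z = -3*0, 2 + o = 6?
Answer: -9360 + 72*I*√2 ≈ -9360.0 + 101.82*I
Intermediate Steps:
o = 4 (o = -2 + 6 = 4)
z = 0 (z = (-3*0)/2 = (½)*0 = 0)
I(x) = √(x + (-2 + x)/(4 + x)) (I(x) = √(x + (x - 2)/(x + 4)) = √(x + (-2 + x)/(4 + x)))
144*((-76 + 11) + I(z)) = 144*((-76 + 11) + √((-2 + 0 + 0*(4 + 0))/(4 + 0))) = 144*(-65 + √((-2 + 0 + 0*4)/4)) = 144*(-65 + √((-2 + 0 + 0)/4)) = 144*(-65 + √((¼)*(-2))) = 144*(-65 + √(-½)) = 144*(-65 + I*√2/2) = -9360 + 72*I*√2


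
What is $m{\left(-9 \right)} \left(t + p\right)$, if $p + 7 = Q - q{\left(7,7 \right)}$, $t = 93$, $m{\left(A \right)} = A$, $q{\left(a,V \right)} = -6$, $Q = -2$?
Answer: $-810$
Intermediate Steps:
$p = -3$ ($p = -7 - -4 = -7 + \left(-2 + 6\right) = -7 + 4 = -3$)
$m{\left(-9 \right)} \left(t + p\right) = - 9 \left(93 - 3\right) = \left(-9\right) 90 = -810$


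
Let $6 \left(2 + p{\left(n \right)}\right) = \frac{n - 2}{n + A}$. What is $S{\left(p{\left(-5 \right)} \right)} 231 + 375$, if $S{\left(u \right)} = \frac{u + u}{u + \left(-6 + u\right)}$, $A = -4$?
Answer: $\frac{121956}{263} \approx 463.71$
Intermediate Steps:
$p{\left(n \right)} = -2 + \frac{-2 + n}{6 \left(-4 + n\right)}$ ($p{\left(n \right)} = -2 + \frac{\left(n - 2\right) \frac{1}{n - 4}}{6} = -2 + \frac{\left(-2 + n\right) \frac{1}{-4 + n}}{6} = -2 + \frac{\frac{1}{-4 + n} \left(-2 + n\right)}{6} = -2 + \frac{-2 + n}{6 \left(-4 + n\right)}$)
$S{\left(u \right)} = \frac{2 u}{-6 + 2 u}$
$S{\left(p{\left(-5 \right)} \right)} 231 + 375 = \frac{\frac{1}{6} \frac{1}{-4 - 5} \left(46 - -55\right)}{-3 + \frac{46 - -55}{6 \left(-4 - 5\right)}} 231 + 375 = \frac{\frac{1}{6} \frac{1}{-9} \left(46 + 55\right)}{-3 + \frac{46 + 55}{6 \left(-9\right)}} 231 + 375 = \frac{\frac{1}{6} \left(- \frac{1}{9}\right) 101}{-3 + \frac{1}{6} \left(- \frac{1}{9}\right) 101} \cdot 231 + 375 = - \frac{101}{54 \left(-3 - \frac{101}{54}\right)} 231 + 375 = - \frac{101}{54 \left(- \frac{263}{54}\right)} 231 + 375 = \left(- \frac{101}{54}\right) \left(- \frac{54}{263}\right) 231 + 375 = \frac{101}{263} \cdot 231 + 375 = \frac{23331}{263} + 375 = \frac{121956}{263}$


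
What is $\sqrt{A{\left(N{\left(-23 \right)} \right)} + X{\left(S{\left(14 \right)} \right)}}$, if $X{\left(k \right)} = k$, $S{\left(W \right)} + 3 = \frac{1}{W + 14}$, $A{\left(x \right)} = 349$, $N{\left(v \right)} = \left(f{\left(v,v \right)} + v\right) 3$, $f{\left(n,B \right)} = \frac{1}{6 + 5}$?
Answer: $\frac{\sqrt{67823}}{14} \approx 18.602$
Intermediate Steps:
$f{\left(n,B \right)} = \frac{1}{11}$
$N{\left(v \right)} = \frac{3}{11} + 3 v$ ($N{\left(v \right)} = \left(\frac{1}{11} + v\right) 3 = \frac{3}{11} + 3 v$)
$S{\left(W \right)} = -3 + \frac{1}{14 + W}$ ($S{\left(W \right)} = -3 + \frac{1}{W + 14} = -3 + \frac{1}{14 + W}$)
$\sqrt{A{\left(N{\left(-23 \right)} \right)} + X{\left(S{\left(14 \right)} \right)}} = \sqrt{349 + \frac{-41 - 42}{14 + 14}} = \sqrt{349 + \frac{-41 - 42}{28}} = \sqrt{349 + \frac{1}{28} \left(-83\right)} = \sqrt{349 - \frac{83}{28}} = \sqrt{\frac{9689}{28}} = \frac{\sqrt{67823}}{14}$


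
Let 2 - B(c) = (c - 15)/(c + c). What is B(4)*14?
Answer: 189/4 ≈ 47.250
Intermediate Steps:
B(c) = 2 - (-15 + c)/(2*c) (B(c) = 2 - (c - 15)/(c + c) = 2 - (-15 + c)/(2*c))
B(4)*14 = ((3/2)*(5 + 4)/4)*14 = ((3/2)*(¼)*9)*14 = (27/8)*14 = 189/4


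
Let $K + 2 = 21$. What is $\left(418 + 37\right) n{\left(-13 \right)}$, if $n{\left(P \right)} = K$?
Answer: $8645$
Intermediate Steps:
$K = 19$ ($K = -2 + 21 = 19$)
$n{\left(P \right)} = 19$
$\left(418 + 37\right) n{\left(-13 \right)} = \left(418 + 37\right) 19 = 455 \cdot 19 = 8645$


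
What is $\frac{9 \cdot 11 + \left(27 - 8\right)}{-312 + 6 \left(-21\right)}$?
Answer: $- \frac{59}{219} \approx -0.26941$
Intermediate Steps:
$\frac{9 \cdot 11 + \left(27 - 8\right)}{-312 + 6 \left(-21\right)} = \frac{99 + \left(27 - 8\right)}{-312 - 126} = \frac{99 + 19}{-438} = 118 \left(- \frac{1}{438}\right) = - \frac{59}{219}$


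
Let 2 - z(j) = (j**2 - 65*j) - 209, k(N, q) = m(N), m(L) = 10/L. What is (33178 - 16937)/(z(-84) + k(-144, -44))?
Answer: -1169352/885965 ≈ -1.3199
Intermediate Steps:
k(N, q) = 10/N
z(j) = 211 - j**2 + 65*j (z(j) = 2 - ((j**2 - 65*j) - 209) = 2 - (-209 + j**2 - 65*j) = 2 + (209 - j**2 + 65*j) = 211 - j**2 + 65*j)
(33178 - 16937)/(z(-84) + k(-144, -44)) = (33178 - 16937)/((211 - 1*(-84)**2 + 65*(-84)) + 10/(-144)) = 16241/((211 - 1*7056 - 5460) + 10*(-1/144)) = 16241/((211 - 7056 - 5460) - 5/72) = 16241/(-12305 - 5/72) = 16241/(-885965/72) = 16241*(-72/885965) = -1169352/885965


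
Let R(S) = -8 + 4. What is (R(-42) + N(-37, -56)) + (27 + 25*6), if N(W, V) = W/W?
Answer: 174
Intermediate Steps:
N(W, V) = 1
R(S) = -4
(R(-42) + N(-37, -56)) + (27 + 25*6) = (-4 + 1) + (27 + 25*6) = -3 + (27 + 150) = -3 + 177 = 174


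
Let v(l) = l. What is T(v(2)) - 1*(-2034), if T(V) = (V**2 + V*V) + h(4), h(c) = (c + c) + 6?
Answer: 2056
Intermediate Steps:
h(c) = 6 + 2*c (h(c) = 2*c + 6 = 6 + 2*c)
T(V) = 14 + 2*V**2 (T(V) = (V**2 + V*V) + (6 + 2*4) = (V**2 + V**2) + (6 + 8) = 2*V**2 + 14 = 14 + 2*V**2)
T(v(2)) - 1*(-2034) = (14 + 2*2**2) - 1*(-2034) = (14 + 2*4) + 2034 = (14 + 8) + 2034 = 22 + 2034 = 2056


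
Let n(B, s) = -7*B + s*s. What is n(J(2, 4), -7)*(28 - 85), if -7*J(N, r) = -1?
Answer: -2736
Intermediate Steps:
J(N, r) = ⅐ (J(N, r) = -⅐*(-1) = ⅐)
n(B, s) = s² - 7*B (n(B, s) = -7*B + s² = s² - 7*B)
n(J(2, 4), -7)*(28 - 85) = ((-7)² - 7*⅐)*(28 - 85) = (49 - 1)*(-57) = 48*(-57) = -2736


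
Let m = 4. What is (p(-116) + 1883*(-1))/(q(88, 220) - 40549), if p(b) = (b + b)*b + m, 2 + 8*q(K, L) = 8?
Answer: -100132/162193 ≈ -0.61736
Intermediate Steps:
q(K, L) = ¾ (q(K, L) = -¼ + (⅛)*8 = -¼ + 1 = ¾)
p(b) = 4 + 2*b² (p(b) = (b + b)*b + 4 = (2*b)*b + 4 = 2*b² + 4 = 4 + 2*b²)
(p(-116) + 1883*(-1))/(q(88, 220) - 40549) = ((4 + 2*(-116)²) + 1883*(-1))/(¾ - 40549) = ((4 + 2*13456) - 1883)/(-162193/4) = ((4 + 26912) - 1883)*(-4/162193) = (26916 - 1883)*(-4/162193) = 25033*(-4/162193) = -100132/162193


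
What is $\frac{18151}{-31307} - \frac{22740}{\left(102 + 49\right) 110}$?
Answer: $- \frac{101340929}{52000927} \approx -1.9488$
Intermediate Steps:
$\frac{18151}{-31307} - \frac{22740}{\left(102 + 49\right) 110} = 18151 \left(- \frac{1}{31307}\right) - \frac{22740}{151 \cdot 110} = - \frac{18151}{31307} - \frac{22740}{16610} = - \frac{18151}{31307} - \frac{2274}{1661} = - \frac{101340929}{52000927}$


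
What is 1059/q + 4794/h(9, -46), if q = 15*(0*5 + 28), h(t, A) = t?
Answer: 224779/420 ≈ 535.19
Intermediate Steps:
q = 420 (q = 15*(0 + 28) = 15*28 = 420)
1059/q + 4794/h(9, -46) = 1059/420 + 4794/9 = 1059*(1/420) + 4794*(⅑) = 353/140 + 1598/3 = 224779/420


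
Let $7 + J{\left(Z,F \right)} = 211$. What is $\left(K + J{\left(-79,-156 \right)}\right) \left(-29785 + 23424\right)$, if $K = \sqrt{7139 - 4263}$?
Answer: $-1297644 - 12722 \sqrt{719} \approx -1.6388 \cdot 10^{6}$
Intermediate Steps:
$K = 2 \sqrt{719}$ ($K = \sqrt{2876} = 2 \sqrt{719} \approx 53.628$)
$J{\left(Z,F \right)} = 204$ ($J{\left(Z,F \right)} = -7 + 211 = 204$)
$\left(K + J{\left(-79,-156 \right)}\right) \left(-29785 + 23424\right) = \left(2 \sqrt{719} + 204\right) \left(-29785 + 23424\right) = \left(204 + 2 \sqrt{719}\right) \left(-6361\right) = -1297644 - 12722 \sqrt{719}$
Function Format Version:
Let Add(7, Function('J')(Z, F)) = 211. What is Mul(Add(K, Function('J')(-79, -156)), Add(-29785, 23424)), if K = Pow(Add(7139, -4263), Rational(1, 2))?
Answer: Add(-1297644, Mul(-12722, Pow(719, Rational(1, 2)))) ≈ -1.6388e+6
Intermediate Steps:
K = Mul(2, Pow(719, Rational(1, 2))) (K = Pow(2876, Rational(1, 2)) = Mul(2, Pow(719, Rational(1, 2))) ≈ 53.628)
Function('J')(Z, F) = 204 (Function('J')(Z, F) = Add(-7, 211) = 204)
Mul(Add(K, Function('J')(-79, -156)), Add(-29785, 23424)) = Mul(Add(Mul(2, Pow(719, Rational(1, 2))), 204), Add(-29785, 23424)) = Mul(Add(204, Mul(2, Pow(719, Rational(1, 2)))), -6361) = Add(-1297644, Mul(-12722, Pow(719, Rational(1, 2))))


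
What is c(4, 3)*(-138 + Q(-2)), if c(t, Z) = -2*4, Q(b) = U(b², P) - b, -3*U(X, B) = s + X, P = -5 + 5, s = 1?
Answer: 3304/3 ≈ 1101.3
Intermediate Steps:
P = 0
U(X, B) = -⅓ - X/3 (U(X, B) = -(1 + X)/3 = -⅓ - X/3)
Q(b) = -⅓ - b - b²/3 (Q(b) = (-⅓ - b²/3) - b = -⅓ - b - b²/3)
c(t, Z) = -8
c(4, 3)*(-138 + Q(-2)) = -8*(-138 + (-⅓ - 1*(-2) - ⅓*(-2)²)) = -8*(-138 + (-⅓ + 2 - ⅓*4)) = -8*(-138 + (-⅓ + 2 - 4/3)) = -8*(-138 + ⅓) = -8*(-413/3) = 3304/3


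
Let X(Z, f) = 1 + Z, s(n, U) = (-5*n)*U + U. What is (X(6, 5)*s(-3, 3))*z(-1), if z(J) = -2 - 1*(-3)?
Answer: 336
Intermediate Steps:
s(n, U) = U - 5*U*n (s(n, U) = -5*U*n + U = U - 5*U*n)
z(J) = 1 (z(J) = -2 + 3 = 1)
(X(6, 5)*s(-3, 3))*z(-1) = ((1 + 6)*(3*(1 - 5*(-3))))*1 = (7*(3*(1 + 15)))*1 = (7*(3*16))*1 = (7*48)*1 = 336*1 = 336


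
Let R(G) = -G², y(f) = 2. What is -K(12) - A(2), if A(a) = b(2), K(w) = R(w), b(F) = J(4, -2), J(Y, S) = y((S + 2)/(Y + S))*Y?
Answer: 136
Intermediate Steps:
J(Y, S) = 2*Y
b(F) = 8 (b(F) = 2*4 = 8)
K(w) = -w²
A(a) = 8
-K(12) - A(2) = -(-1)*12² - 1*8 = -(-1)*144 - 8 = -1*(-144) - 8 = 144 - 8 = 136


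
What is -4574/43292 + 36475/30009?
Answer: 720907267/649574814 ≈ 1.1098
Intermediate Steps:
-4574/43292 + 36475/30009 = -4574*1/43292 + 36475*(1/30009) = -2287/21646 + 36475/30009 = 720907267/649574814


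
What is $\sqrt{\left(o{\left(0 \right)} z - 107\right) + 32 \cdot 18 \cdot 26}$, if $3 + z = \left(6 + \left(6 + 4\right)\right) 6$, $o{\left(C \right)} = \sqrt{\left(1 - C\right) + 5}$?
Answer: $\sqrt{14869 + 93 \sqrt{6}} \approx 122.87$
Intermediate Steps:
$o{\left(C \right)} = \sqrt{6 - C}$
$z = 93$ ($z = -3 + \left(6 + \left(6 + 4\right)\right) 6 = -3 + \left(6 + 10\right) 6 = -3 + 16 \cdot 6 = -3 + 96 = 93$)
$\sqrt{\left(o{\left(0 \right)} z - 107\right) + 32 \cdot 18 \cdot 26} = \sqrt{\left(\sqrt{6 - 0} \cdot 93 - 107\right) + 32 \cdot 18 \cdot 26} = \sqrt{\left(\sqrt{6 + 0} \cdot 93 - 107\right) + 576 \cdot 26} = \sqrt{\left(\sqrt{6} \cdot 93 - 107\right) + 14976} = \sqrt{\left(93 \sqrt{6} - 107\right) + 14976} = \sqrt{\left(-107 + 93 \sqrt{6}\right) + 14976} = \sqrt{14869 + 93 \sqrt{6}}$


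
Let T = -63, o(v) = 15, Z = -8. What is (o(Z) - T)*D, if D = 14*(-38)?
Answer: -41496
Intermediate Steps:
D = -532
(o(Z) - T)*D = (15 - 1*(-63))*(-532) = (15 + 63)*(-532) = 78*(-532) = -41496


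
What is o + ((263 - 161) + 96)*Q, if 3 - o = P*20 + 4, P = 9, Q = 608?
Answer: 120203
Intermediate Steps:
o = -181 (o = 3 - (9*20 + 4) = 3 - (180 + 4) = 3 - 1*184 = 3 - 184 = -181)
o + ((263 - 161) + 96)*Q = -181 + ((263 - 161) + 96)*608 = -181 + (102 + 96)*608 = -181 + 198*608 = -181 + 120384 = 120203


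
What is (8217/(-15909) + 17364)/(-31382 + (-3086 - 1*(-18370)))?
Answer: -30692851/28455898 ≈ -1.0786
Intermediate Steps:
(8217/(-15909) + 17364)/(-31382 + (-3086 - 1*(-18370))) = (8217*(-1/15909) + 17364)/(-31382 + (-3086 + 18370)) = (-2739/5303 + 17364)/(-31382 + 15284) = (92078553/5303)/(-16098) = (92078553/5303)*(-1/16098) = -30692851/28455898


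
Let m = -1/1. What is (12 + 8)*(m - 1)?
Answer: -40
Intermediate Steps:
m = -1 (m = -1*1 = -1)
(12 + 8)*(m - 1) = (12 + 8)*(-1 - 1) = 20*(-2) = -40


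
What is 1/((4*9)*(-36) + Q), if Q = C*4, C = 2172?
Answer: 1/7392 ≈ 0.00013528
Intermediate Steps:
Q = 8688 (Q = 2172*4 = 8688)
1/((4*9)*(-36) + Q) = 1/((4*9)*(-36) + 8688) = 1/(36*(-36) + 8688) = 1/(-1296 + 8688) = 1/7392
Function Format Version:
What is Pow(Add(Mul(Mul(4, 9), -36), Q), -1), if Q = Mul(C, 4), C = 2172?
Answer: Rational(1, 7392) ≈ 0.00013528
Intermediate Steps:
Q = 8688 (Q = Mul(2172, 4) = 8688)
Pow(Add(Mul(Mul(4, 9), -36), Q), -1) = Pow(Add(Mul(Mul(4, 9), -36), 8688), -1) = Pow(Add(Mul(36, -36), 8688), -1) = Pow(Add(-1296, 8688), -1) = Pow(7392, -1) = Rational(1, 7392)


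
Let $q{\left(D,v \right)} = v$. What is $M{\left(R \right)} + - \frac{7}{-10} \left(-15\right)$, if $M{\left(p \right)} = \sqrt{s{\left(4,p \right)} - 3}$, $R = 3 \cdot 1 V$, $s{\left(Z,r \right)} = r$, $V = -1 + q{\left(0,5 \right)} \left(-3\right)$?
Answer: $- \frac{21}{2} + i \sqrt{51} \approx -10.5 + 7.1414 i$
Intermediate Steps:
$V = -16$ ($V = -1 + 5 \left(-3\right) = -1 - 15 = -16$)
$R = -48$ ($R = 3 \cdot 1 \left(-16\right) = 3 \left(-16\right) = -48$)
$M{\left(p \right)} = \sqrt{-3 + p}$ ($M{\left(p \right)} = \sqrt{p - 3} = \sqrt{-3 + p}$)
$M{\left(R \right)} + - \frac{7}{-10} \left(-15\right) = \sqrt{-3 - 48} + - \frac{7}{-10} \left(-15\right) = \sqrt{-51} + \left(-7\right) \left(- \frac{1}{10}\right) \left(-15\right) = i \sqrt{51} + \frac{7}{10} \left(-15\right) = i \sqrt{51} - \frac{21}{2} = - \frac{21}{2} + i \sqrt{51}$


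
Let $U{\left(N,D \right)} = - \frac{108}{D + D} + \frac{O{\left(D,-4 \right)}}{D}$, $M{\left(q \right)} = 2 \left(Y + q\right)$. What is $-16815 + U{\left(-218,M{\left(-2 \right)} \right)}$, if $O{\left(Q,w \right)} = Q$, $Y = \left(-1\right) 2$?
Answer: $- \frac{67229}{4} \approx -16807.0$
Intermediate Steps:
$Y = -2$
$M{\left(q \right)} = -4 + 2 q$ ($M{\left(q \right)} = 2 \left(-2 + q\right) = -4 + 2 q$)
$U{\left(N,D \right)} = 1 - \frac{54}{D}$ ($U{\left(N,D \right)} = - \frac{108}{D + D} + \frac{D}{D} = - \frac{108}{2 D} + 1 = - 108 \frac{1}{2 D} + 1 = - \frac{54}{D} + 1 = 1 - \frac{54}{D}$)
$-16815 + U{\left(-218,M{\left(-2 \right)} \right)} = -16815 + \frac{-54 + \left(-4 + 2 \left(-2\right)\right)}{-4 + 2 \left(-2\right)} = -16815 + \frac{-54 - 8}{-4 - 4} = -16815 + \frac{-54 - 8}{-8} = -16815 - - \frac{31}{4} = -16815 + \frac{31}{4} = - \frac{67229}{4}$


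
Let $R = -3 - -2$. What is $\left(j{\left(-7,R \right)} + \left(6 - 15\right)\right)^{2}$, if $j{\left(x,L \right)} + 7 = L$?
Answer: $289$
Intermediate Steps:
$R = -1$ ($R = -3 + 2 = -1$)
$j{\left(x,L \right)} = -7 + L$
$\left(j{\left(-7,R \right)} + \left(6 - 15\right)\right)^{2} = \left(\left(-7 - 1\right) + \left(6 - 15\right)\right)^{2} = \left(-8 + \left(6 - 15\right)\right)^{2} = \left(-8 - 9\right)^{2} = \left(-17\right)^{2} = 289$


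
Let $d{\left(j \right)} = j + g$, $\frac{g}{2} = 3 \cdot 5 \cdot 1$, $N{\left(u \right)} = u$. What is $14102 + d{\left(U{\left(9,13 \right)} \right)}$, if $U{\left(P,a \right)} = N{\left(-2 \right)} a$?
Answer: $14106$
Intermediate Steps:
$g = 30$ ($g = 2 \cdot 3 \cdot 5 \cdot 1 = 2 \cdot 15 \cdot 1 = 2 \cdot 15 = 30$)
$U{\left(P,a \right)} = - 2 a$
$d{\left(j \right)} = 30 + j$ ($d{\left(j \right)} = j + 30 = 30 + j$)
$14102 + d{\left(U{\left(9,13 \right)} \right)} = 14102 + \left(30 - 26\right) = 14102 + 4 = 14106$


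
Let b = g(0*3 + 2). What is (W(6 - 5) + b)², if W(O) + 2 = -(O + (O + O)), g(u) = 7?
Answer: 4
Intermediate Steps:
W(O) = -2 - 3*O (W(O) = -2 - (O + (O + O)) = -2 - (O + 2*O) = -2 - 3*O)
b = 7
(W(6 - 5) + b)² = ((-2 - 3*(6 - 5)) + 7)² = ((-2 - 3*1) + 7)² = ((-2 - 3) + 7)² = (-5 + 7)² = 2² = 4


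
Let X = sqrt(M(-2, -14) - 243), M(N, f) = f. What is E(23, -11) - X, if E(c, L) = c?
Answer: 23 - I*sqrt(257) ≈ 23.0 - 16.031*I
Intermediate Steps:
X = I*sqrt(257) (X = sqrt(-14 - 243) = sqrt(-257) = I*sqrt(257) ≈ 16.031*I)
E(23, -11) - X = 23 - I*sqrt(257)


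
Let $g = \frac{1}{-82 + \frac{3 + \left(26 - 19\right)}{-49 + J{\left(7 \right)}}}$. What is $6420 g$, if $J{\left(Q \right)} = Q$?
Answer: $- \frac{134820}{1727} \approx -78.066$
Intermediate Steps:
$g = - \frac{21}{1727}$ ($g = \frac{1}{-82 + \frac{3 + \left(26 - 19\right)}{-49 + 7}} = \frac{1}{-82 + \frac{3 + \left(26 - 19\right)}{-42}} = \frac{1}{-82 + \left(3 + 7\right) \left(- \frac{1}{42}\right)} = \frac{1}{-82 + 10 \left(- \frac{1}{42}\right)} = \frac{1}{-82 - \frac{5}{21}} = \frac{1}{- \frac{1727}{21}} = - \frac{21}{1727} \approx -0.01216$)
$6420 g = 6420 \left(- \frac{21}{1727}\right) = - \frac{134820}{1727}$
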